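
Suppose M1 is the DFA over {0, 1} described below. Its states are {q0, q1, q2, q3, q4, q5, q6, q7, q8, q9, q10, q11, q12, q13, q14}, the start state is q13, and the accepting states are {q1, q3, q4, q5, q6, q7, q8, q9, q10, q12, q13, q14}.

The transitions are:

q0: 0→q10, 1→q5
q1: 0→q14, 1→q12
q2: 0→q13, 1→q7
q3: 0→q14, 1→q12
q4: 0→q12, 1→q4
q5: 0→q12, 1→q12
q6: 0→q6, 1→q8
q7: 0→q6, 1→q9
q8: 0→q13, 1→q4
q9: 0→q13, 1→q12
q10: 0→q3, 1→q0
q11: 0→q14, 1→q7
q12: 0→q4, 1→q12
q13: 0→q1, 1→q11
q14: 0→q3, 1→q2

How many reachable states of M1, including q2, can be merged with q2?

Reachable states from the start: {q1,q2,q3,q4,q6,q7,q8,q9,q11,q12,q13,q14}. Unreachable: {q0,q5,q10} — drop them.
Start with accepting vs non-accepting: {q1,q3,q4,q6,q7,q8,q9,q12,q13,q14} | {q2,q11}.
Refine {q1,q3,q4,q6,q7,q8,q9,q12,q13,q14} on symbol 1: members go to different blocks, giving {q1,q3,q4,q6,q7,q8,q9,q12} and {q13,q14}.
Split {q1,q3,q4,q6,q7,q8,q9,q12} by δ(·,0) → {q1,q3,q8,q9} and {q4,q6,q7,q12}.
On input 1, block {q4,q6,q7,q12} splits into {q4,q12} and {q6,q7}.
The partition is now stable with 5 blocks: {q1,q3,q8,q9} | {q2,q11} | {q13,q14} | {q4,q12} | {q6,q7}.
State q2 belongs to the block {q2,q11}, which has 2 states.

2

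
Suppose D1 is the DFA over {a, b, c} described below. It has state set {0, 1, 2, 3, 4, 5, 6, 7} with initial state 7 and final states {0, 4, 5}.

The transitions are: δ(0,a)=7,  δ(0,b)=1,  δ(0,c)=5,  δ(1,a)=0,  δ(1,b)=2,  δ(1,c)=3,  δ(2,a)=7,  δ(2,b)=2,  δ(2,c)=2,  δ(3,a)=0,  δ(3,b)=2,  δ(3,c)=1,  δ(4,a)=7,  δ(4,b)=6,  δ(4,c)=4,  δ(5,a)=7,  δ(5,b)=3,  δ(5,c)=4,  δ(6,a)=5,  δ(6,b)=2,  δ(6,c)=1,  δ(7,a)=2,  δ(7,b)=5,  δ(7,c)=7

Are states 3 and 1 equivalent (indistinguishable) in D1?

Every state is reachable, so we keep all 8.
P0 = {0,4,5} | {1,2,3,6,7}.
Refine {1,2,3,6,7} on symbol a: members go to different blocks, giving {1,3,6} and {2,7}.
Refine {2,7} on symbol b: members go to different blocks, giving {2} and {7}.
No further refinement is possible. Final partition (4 blocks): {0,4,5} | {1,3,6} | {2} | {7}.
3 and 1 lie in the same block of the stable partition, so they are equivalent — no string distinguishes them.

Yes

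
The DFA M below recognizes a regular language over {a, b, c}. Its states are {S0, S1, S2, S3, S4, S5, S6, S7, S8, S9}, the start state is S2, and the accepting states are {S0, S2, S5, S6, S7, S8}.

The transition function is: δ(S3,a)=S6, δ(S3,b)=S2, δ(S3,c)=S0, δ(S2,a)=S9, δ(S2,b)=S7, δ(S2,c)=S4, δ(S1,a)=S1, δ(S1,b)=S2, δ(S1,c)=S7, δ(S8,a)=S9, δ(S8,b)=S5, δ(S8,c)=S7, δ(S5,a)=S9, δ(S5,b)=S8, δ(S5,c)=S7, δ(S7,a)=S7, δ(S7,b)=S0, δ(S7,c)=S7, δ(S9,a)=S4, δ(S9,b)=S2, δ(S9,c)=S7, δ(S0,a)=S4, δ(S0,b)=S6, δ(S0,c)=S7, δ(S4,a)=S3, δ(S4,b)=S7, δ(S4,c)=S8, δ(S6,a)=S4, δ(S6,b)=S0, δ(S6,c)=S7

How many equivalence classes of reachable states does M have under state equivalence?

7

States {S1} cannot be reached from the start state, so discard them.
P0 = {S0,S2,S5,S6,S7,S8} | {S3,S4,S9}.
Refine {S0,S2,S5,S6,S7,S8} on symbol a: members go to different blocks, giving {S0,S2,S5,S6,S8} and {S7}.
On input b, block {S0,S2,S5,S6,S8} splits into {S0,S5,S6,S8} and {S2}.
Refine {S3,S4,S9} on symbol a: members go to different blocks, giving {S4,S9} and {S3}.
Split {S4,S9} by δ(·,a) → {S4} and {S9}.
On input a, block {S0,S5,S6,S8} splits into {S0,S6} and {S5,S8}.
Stable partition: {S0,S6} | {S4} | {S7} | {S2} | {S3} | {S9} | {S5,S8} — 7 equivalence classes.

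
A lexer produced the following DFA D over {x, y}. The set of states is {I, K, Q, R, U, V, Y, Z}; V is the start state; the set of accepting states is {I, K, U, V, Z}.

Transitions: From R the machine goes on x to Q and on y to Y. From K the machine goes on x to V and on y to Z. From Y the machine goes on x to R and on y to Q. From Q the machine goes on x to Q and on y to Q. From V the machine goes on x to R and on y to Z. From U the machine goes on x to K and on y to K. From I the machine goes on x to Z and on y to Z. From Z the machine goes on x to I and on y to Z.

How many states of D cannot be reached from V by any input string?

No path from V leads to K, U; the other 6 states are all reachable.

2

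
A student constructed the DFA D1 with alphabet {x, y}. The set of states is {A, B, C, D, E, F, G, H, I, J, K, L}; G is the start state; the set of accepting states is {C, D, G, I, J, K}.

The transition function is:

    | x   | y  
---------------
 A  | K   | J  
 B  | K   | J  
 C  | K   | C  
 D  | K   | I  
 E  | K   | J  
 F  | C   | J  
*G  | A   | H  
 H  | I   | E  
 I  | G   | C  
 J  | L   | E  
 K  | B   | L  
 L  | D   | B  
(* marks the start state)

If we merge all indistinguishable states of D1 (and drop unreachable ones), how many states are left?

5

States {F} cannot be reached from the start state, so discard them.
P0 = {C,D,G,I,J,K} | {A,B,E,H,L}.
On input x, block {C,D,G,I,J,K} splits into {C,D,I} and {G,J,K}.
Refine {A,B,E,H,L} on symbol x: members go to different blocks, giving {A,B,E} and {H,L}.
On input x, block {G,J,K} splits into {G,K} and {J}.
The partition is now stable with 5 blocks: {C,D,I} | {A,B,E} | {G,K} | {H,L} | {J}.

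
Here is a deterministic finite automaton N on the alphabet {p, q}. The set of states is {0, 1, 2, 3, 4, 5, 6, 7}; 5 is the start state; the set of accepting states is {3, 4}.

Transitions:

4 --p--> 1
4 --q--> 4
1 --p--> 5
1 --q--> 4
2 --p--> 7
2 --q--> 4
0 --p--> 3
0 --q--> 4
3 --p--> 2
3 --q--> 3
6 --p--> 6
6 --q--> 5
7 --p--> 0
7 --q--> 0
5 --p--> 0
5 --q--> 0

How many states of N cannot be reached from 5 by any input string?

Starting at 5 and following transitions, the reachable set is {0, 1, 2, 3, 4, 5, 7}. That leaves 6 unreachable — 1 in total.

1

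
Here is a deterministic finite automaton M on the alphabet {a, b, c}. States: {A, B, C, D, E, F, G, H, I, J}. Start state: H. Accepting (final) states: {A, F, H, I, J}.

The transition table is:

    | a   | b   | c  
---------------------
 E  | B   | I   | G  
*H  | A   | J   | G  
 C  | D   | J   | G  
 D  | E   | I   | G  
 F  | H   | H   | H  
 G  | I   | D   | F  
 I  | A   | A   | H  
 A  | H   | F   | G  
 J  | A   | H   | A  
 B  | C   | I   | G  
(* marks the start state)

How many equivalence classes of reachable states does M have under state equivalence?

4

Every state is reachable, so we keep all 10.
Start with accepting vs non-accepting: {A,F,H,I,J} | {B,C,D,E,G}.
Split {A,F,H,I,J} by δ(·,c) → {F,I,J} and {A,H}.
On input a, block {B,C,D,E,G} splits into {B,C,D,E} and {G}.
Stable partition: {F,I,J} | {B,C,D,E} | {A,H} | {G} — 4 equivalence classes.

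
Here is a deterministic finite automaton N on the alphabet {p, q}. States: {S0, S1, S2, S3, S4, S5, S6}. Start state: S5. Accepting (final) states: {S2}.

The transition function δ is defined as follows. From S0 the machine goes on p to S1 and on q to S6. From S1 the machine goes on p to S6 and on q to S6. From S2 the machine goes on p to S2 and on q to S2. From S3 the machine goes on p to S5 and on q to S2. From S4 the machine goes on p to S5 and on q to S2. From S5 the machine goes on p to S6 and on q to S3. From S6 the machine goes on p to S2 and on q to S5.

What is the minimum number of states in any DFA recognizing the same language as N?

4

First remove the unreachable states {S0,S1,S4}; 4 states remain.
Initial partition by acceptance: {S2} | {S3,S5,S6}.
On input p, block {S3,S5,S6} splits into {S3,S5} and {S6}.
Refine {S3,S5} on symbol p: members go to different blocks, giving {S3} and {S5}.
Stable partition: {S2} | {S3} | {S6} | {S5} — 4 equivalence classes.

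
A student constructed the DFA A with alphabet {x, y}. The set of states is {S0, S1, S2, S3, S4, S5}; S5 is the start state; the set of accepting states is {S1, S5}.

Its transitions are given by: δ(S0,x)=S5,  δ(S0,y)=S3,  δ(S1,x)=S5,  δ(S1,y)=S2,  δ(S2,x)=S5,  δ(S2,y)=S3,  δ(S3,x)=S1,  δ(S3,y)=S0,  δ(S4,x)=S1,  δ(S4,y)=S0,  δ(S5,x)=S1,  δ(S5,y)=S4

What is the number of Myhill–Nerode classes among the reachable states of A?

Initial partition by acceptance: {S1,S5} | {S0,S2,S3,S4}.
No further refinement is possible. Final partition (2 blocks): {S1,S5} | {S0,S2,S3,S4}.

2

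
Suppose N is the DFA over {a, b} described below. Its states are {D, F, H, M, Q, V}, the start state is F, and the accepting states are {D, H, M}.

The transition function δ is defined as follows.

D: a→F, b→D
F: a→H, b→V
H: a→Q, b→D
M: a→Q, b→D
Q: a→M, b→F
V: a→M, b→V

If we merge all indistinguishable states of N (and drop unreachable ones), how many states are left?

2

Initial partition by acceptance: {D,H,M} | {F,Q,V}.
No further refinement is possible. Final partition (2 blocks): {D,H,M} | {F,Q,V}.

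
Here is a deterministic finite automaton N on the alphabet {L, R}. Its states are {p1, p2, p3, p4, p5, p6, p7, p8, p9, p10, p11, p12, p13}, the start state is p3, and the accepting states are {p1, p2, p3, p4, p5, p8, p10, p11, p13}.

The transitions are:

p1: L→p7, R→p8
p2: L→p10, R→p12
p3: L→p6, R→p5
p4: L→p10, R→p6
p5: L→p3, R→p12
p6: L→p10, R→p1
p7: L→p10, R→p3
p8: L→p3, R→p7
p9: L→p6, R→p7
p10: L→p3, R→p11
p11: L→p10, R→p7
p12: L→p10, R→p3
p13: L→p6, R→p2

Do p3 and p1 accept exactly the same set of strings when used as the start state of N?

Yes

States {p2,p4,p9,p13} cannot be reached from the start state, so discard them.
Initial partition by acceptance: {p1,p3,p5,p8,p10,p11} | {p6,p7,p12}.
Split {p1,p3,p5,p8,p10,p11} by δ(·,L) → {p5,p8,p10,p11} and {p1,p3}.
On input L, block {p5,p8,p10,p11} splits into {p5,p8,p10} and {p11}.
On input R, block {p5,p8,p10} splits into {p5,p8} and {p10}.
Stable partition: {p5,p8} | {p6,p7,p12} | {p1,p3} | {p11} | {p10} — 5 equivalence classes.
p3 and p1 lie in the same block of the stable partition, so they are equivalent — no string distinguishes them.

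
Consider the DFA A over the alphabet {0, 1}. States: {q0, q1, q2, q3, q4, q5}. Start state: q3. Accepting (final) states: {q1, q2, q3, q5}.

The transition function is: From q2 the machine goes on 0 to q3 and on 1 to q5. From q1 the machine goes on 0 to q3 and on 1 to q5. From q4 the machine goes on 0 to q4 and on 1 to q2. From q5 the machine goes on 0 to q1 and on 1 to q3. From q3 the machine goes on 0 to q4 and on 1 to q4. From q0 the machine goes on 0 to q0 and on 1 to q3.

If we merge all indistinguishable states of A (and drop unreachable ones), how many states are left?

Reachable states from the start: {q1,q2,q3,q4,q5}. Unreachable: {q0} — drop them.
P0 = {q1,q2,q3,q5} | {q4}.
On input 0, block {q1,q2,q3,q5} splits into {q1,q2,q5} and {q3}.
Refine {q1,q2,q5} on symbol 0: members go to different blocks, giving {q1,q2} and {q5}.
The partition is now stable with 4 blocks: {q1,q2} | {q4} | {q3} | {q5}.

4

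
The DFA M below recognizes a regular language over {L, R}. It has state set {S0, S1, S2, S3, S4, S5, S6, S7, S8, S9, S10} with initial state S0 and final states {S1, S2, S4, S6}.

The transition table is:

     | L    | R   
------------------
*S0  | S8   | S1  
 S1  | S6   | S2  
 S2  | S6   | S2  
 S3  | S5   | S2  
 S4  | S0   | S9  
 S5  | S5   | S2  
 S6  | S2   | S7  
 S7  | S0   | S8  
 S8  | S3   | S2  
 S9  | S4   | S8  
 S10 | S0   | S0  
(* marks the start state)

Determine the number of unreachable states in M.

No path from S0 leads to S4, S9, S10; the other 8 states are all reachable.

3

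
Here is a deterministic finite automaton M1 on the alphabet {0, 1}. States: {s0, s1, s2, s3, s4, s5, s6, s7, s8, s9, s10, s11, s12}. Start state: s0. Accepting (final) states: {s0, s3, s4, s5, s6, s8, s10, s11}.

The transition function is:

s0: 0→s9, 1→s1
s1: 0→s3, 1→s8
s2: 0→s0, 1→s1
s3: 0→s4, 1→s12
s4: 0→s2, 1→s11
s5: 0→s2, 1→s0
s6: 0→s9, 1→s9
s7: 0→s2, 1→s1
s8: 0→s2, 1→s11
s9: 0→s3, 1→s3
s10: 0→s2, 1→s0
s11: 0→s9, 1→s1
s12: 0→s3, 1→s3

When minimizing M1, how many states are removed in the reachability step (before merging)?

4

No path from s0 leads to s5, s6, s7, s10; the other 9 states are all reachable.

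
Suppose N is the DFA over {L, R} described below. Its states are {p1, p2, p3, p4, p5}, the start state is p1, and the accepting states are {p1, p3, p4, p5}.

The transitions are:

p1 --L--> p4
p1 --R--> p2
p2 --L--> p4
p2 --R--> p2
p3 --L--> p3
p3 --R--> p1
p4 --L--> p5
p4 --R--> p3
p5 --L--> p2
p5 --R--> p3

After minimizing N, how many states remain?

5

Initial partition by acceptance: {p1,p3,p4,p5} | {p2}.
Refine {p1,p3,p4,p5} on symbol L: members go to different blocks, giving {p1,p3,p4} and {p5}.
On input L, block {p1,p3,p4} splits into {p1,p3} and {p4}.
Split {p1,p3} by δ(·,L) → {p1} and {p3}.
Stable partition: {p1} | {p2} | {p5} | {p4} | {p3} — 5 equivalence classes.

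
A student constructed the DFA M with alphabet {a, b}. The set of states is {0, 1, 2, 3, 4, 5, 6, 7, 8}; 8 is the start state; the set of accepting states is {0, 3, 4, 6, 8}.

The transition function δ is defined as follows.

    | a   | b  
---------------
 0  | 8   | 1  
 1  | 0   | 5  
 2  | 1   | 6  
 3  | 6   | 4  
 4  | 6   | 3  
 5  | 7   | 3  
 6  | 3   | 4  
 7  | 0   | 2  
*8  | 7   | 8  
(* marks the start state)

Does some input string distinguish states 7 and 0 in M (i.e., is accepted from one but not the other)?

Yes

Start with accepting vs non-accepting: {0,3,4,6,8} | {1,2,5,7}.
Split {0,3,4,6,8} by δ(·,a) → {0,3,4,6} and {8}.
Split {0,3,4,6} by δ(·,a) → {3,4,6} and {0}.
On input a, block {1,2,5,7} splits into {1,7} and {2,5}.
No further refinement is possible. Final partition (5 blocks): {3,4,6} | {1,7} | {8} | {0} | {2,5}.
7 and 0 end up in different blocks, so they are distinguishable. For instance, the string 'ε' is accepted from only 0.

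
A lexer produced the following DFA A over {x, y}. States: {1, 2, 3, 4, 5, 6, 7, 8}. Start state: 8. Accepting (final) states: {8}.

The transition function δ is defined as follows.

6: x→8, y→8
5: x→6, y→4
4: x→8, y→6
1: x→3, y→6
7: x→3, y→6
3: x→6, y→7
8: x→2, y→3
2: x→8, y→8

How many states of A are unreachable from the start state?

BFS from 8 reaches {2, 3, 6, 7, 8}; the 3 state(s) 1, 4, 5 are never visited.

3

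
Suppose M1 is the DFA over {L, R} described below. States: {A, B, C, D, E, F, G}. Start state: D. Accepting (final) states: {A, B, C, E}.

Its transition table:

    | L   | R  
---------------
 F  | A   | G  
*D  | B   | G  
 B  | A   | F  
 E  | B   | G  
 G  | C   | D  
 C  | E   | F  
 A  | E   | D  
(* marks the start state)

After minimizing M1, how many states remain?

2

All states are reachable from the start state.
P0 = {A,B,C,E} | {D,F,G}.
Stable partition: {A,B,C,E} | {D,F,G} — 2 equivalence classes.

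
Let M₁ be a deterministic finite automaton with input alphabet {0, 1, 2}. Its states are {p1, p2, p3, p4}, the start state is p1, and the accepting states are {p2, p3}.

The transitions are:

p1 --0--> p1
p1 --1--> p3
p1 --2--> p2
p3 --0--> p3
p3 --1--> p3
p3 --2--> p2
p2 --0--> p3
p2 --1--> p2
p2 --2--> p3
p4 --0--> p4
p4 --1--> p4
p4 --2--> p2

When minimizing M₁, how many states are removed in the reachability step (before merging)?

BFS from p1 reaches {p1, p2, p3}; the 1 state(s) p4 are never visited.

1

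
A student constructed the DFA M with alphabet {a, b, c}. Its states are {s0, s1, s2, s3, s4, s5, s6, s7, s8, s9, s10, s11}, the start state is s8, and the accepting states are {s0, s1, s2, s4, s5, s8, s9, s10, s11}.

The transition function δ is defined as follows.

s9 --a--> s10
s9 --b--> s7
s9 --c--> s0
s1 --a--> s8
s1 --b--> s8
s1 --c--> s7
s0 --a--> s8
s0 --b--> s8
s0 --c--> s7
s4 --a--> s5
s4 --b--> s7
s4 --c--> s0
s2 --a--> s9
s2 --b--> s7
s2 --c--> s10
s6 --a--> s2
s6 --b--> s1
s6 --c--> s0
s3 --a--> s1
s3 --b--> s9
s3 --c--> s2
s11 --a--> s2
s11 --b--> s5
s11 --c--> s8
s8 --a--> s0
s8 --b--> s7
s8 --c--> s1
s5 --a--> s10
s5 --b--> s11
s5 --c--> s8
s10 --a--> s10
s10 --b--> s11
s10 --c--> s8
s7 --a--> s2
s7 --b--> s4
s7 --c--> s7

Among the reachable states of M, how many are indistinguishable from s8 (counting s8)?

Reachable states from the start: {s0,s1,s2,s4,s5,s7,s8,s9,s10,s11}. Unreachable: {s3,s6} — drop them.
Start with accepting vs non-accepting: {s0,s1,s2,s4,s5,s8,s9,s10,s11} | {s7}.
Split {s0,s1,s2,s4,s5,s8,s9,s10,s11} by δ(·,b) → {s0,s1,s5,s10,s11} and {s2,s4,s8,s9}.
Refine {s0,s1,s5,s10,s11} on symbol a: members go to different blocks, giving {s0,s1,s11} and {s5,s10}.
On input b, block {s0,s1,s11} splits into {s0,s1} and {s11}.
Refine {s2,s4,s8,s9} on symbol a: members go to different blocks, giving {s4,s9} and {s2} and {s8}.
Stable partition: {s0,s1} | {s7} | {s4,s9} | {s5,s10} | {s11} | {s2} | {s8} — 7 equivalence classes.
The equivalence class containing s8 is {s8}, of size 1.

1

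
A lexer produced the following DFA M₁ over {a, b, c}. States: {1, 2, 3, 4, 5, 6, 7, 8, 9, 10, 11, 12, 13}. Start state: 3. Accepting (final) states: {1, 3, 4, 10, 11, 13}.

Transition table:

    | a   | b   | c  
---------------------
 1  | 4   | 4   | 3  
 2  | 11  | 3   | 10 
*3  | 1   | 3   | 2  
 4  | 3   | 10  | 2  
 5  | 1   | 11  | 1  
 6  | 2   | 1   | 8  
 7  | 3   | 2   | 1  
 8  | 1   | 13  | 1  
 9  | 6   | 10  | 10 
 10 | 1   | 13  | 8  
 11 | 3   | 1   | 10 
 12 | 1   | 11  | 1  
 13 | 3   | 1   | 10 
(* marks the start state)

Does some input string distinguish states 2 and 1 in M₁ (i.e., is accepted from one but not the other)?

Reachable states from the start: {1,2,3,4,8,10,11,13}. Unreachable: {5,6,7,9,12} — drop them.
P0 = {1,3,4,10,11,13} | {2,8}.
Split {1,3,4,10,11,13} by δ(·,c) → {1,11,13} and {3,4,10}.
Refine {1,11,13} on symbol b: members go to different blocks, giving {11,13} and {1}.
Split {2,8} by δ(·,a) → {2} and {8}.
On input a, block {3,4,10} splits into {3,10} and {4}.
On input b, block {3,10} splits into {3} and {10}.
Stable partition: {11,13} | {2} | {3} | {1} | {8} | {4} | {10} — 7 equivalence classes.
2 and 1 end up in different blocks, so they are distinguishable. For instance, the string 'ε' is accepted from only 1.

Yes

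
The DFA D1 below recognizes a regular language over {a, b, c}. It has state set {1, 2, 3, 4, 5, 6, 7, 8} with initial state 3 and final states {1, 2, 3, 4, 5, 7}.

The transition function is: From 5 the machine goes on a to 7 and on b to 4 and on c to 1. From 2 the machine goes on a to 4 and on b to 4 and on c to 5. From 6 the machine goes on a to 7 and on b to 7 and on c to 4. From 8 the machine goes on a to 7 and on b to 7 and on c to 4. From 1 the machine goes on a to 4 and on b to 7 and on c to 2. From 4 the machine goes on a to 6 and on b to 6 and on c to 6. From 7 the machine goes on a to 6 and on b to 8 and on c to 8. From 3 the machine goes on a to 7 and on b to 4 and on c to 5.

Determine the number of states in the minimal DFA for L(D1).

3

Every state is reachable, so we keep all 8.
P0 = {1,2,3,4,5,7} | {6,8}.
Refine {1,2,3,4,5,7} on symbol a: members go to different blocks, giving {1,2,3,5} and {4,7}.
The partition is now stable with 3 blocks: {1,2,3,5} | {6,8} | {4,7}.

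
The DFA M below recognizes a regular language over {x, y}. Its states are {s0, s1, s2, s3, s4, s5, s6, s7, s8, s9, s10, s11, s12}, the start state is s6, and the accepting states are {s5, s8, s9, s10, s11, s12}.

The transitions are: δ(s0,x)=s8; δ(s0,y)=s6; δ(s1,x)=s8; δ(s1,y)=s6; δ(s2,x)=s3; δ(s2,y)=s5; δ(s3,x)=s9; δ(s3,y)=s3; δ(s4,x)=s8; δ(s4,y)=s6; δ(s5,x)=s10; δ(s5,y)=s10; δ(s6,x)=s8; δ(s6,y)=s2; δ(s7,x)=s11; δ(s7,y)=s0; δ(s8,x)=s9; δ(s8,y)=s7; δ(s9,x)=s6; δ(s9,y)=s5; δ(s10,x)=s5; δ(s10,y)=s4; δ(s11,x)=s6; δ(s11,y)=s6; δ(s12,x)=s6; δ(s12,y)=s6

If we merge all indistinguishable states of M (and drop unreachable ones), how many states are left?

First remove the unreachable states {s1,s12}; 11 states remain.
Start with accepting vs non-accepting: {s5,s8,s9,s10,s11} | {s0,s2,s3,s4,s6,s7}.
Split {s5,s8,s9,s10,s11} by δ(·,x) → {s5,s8,s10} and {s9,s11}.
Split {s5,s8,s10} by δ(·,x) → {s5,s10} and {s8}.
Split {s5,s10} by δ(·,y) → {s5} and {s10}.
Refine {s0,s2,s3,s4,s6,s7} on symbol x: members go to different blocks, giving {s0,s4,s6} and {s3,s7} and {s2}.
Refine {s0,s4,s6} on symbol y: members go to different blocks, giving {s0,s4} and {s6}.
On input y, block {s9,s11} splits into {s9} and {s11}.
Refine {s3,s7} on symbol x: members go to different blocks, giving {s3} and {s7}.
The partition is now stable with 10 blocks: {s5} | {s0,s4} | {s9} | {s8} | {s10} | {s3} | {s2} | {s6} | {s11} | {s7}.

10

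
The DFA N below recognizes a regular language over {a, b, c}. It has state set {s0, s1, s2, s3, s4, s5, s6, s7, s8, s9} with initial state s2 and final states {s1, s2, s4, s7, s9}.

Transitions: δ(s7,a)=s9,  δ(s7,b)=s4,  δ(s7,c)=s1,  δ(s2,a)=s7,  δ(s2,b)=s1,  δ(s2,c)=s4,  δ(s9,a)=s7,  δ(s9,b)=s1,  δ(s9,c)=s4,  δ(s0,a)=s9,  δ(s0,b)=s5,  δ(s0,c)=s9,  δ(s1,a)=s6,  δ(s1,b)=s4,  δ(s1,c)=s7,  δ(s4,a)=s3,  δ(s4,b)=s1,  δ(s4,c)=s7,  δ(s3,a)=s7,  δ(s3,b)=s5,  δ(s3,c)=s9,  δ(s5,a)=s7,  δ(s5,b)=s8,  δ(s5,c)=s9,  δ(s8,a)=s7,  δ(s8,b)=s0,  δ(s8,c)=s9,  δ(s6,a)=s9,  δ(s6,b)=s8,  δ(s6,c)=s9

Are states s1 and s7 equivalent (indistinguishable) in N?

P0 = {s1,s2,s4,s7,s9} | {s0,s3,s5,s6,s8}.
Split {s1,s2,s4,s7,s9} by δ(·,a) → {s2,s7,s9} and {s1,s4}.
The partition is now stable with 3 blocks: {s2,s7,s9} | {s0,s3,s5,s6,s8} | {s1,s4}.
s1 and s7 end up in different blocks, so they are distinguishable. For instance, the string 'a' is accepted from only s7.

No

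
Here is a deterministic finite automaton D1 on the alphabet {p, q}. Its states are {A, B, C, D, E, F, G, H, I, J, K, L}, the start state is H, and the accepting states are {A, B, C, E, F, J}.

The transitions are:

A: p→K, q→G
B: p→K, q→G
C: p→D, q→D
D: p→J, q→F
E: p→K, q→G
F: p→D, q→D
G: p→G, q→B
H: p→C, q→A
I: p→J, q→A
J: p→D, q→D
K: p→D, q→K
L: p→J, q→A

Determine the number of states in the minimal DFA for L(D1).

6

First remove the unreachable states {E,I,L}; 9 states remain.
Start with accepting vs non-accepting: {A,B,C,F,J} | {D,G,H,K}.
Refine {D,G,H,K} on symbol p: members go to different blocks, giving {D,H} and {G,K}.
On input p, block {A,B,C,F,J} splits into {C,F,J} and {A,B}.
On input q, block {D,H} splits into {D} and {H}.
Split {G,K} by δ(·,p) → {G} and {K}.
No further refinement is possible. Final partition (6 blocks): {C,F,J} | {D} | {G} | {A,B} | {H} | {K}.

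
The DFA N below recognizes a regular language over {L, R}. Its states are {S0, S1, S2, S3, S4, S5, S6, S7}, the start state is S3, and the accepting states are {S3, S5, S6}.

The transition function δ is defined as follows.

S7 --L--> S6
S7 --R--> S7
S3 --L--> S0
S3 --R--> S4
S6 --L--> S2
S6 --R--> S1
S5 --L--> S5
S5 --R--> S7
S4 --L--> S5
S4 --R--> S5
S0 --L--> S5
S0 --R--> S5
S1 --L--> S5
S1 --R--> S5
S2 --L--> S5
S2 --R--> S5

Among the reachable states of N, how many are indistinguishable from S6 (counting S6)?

2

Every state is reachable, so we keep all 8.
Start with accepting vs non-accepting: {S3,S5,S6} | {S0,S1,S2,S4,S7}.
On input L, block {S3,S5,S6} splits into {S3,S6} and {S5}.
Refine {S0,S1,S2,S4,S7} on symbol L: members go to different blocks, giving {S0,S1,S2,S4} and {S7}.
The partition is now stable with 4 blocks: {S3,S6} | {S0,S1,S2,S4} | {S5} | {S7}.
State S6 belongs to the block {S3,S6}, which has 2 states.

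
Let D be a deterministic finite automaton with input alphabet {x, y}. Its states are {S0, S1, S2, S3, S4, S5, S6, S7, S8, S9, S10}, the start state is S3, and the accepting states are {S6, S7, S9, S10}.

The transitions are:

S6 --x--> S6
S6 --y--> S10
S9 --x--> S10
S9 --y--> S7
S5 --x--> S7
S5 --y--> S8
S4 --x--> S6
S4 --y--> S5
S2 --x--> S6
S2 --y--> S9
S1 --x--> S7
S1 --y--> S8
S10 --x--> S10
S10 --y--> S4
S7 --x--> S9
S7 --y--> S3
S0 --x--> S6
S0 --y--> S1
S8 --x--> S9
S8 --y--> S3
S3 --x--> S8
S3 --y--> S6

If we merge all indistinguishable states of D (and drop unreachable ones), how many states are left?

8

Reachable states from the start: {S3,S4,S5,S6,S7,S8,S9,S10}. Unreachable: {S0,S1,S2} — drop them.
P0 = {S6,S7,S9,S10} | {S3,S4,S5,S8}.
On input y, block {S6,S7,S9,S10} splits into {S6,S9} and {S7,S10}.
Split {S6,S9} by δ(·,x) → {S6} and {S9}.
On input x, block {S3,S4,S5,S8} splits into {S3} and {S4} and {S5} and {S8}.
On input x, block {S7,S10} splits into {S7} and {S10}.
The partition is now stable with 8 blocks: {S6} | {S3} | {S7} | {S9} | {S4} | {S5} | {S8} | {S10}.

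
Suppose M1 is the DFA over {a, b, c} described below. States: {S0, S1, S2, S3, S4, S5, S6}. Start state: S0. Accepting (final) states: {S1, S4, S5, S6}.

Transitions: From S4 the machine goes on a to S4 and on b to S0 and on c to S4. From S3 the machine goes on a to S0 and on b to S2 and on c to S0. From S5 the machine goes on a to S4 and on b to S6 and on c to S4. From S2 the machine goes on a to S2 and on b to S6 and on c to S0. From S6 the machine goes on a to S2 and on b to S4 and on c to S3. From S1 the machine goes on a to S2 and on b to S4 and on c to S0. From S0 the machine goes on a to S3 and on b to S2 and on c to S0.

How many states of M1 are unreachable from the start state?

BFS from S0 reaches {S0, S2, S3, S4, S6}; the 2 state(s) S1, S5 are never visited.

2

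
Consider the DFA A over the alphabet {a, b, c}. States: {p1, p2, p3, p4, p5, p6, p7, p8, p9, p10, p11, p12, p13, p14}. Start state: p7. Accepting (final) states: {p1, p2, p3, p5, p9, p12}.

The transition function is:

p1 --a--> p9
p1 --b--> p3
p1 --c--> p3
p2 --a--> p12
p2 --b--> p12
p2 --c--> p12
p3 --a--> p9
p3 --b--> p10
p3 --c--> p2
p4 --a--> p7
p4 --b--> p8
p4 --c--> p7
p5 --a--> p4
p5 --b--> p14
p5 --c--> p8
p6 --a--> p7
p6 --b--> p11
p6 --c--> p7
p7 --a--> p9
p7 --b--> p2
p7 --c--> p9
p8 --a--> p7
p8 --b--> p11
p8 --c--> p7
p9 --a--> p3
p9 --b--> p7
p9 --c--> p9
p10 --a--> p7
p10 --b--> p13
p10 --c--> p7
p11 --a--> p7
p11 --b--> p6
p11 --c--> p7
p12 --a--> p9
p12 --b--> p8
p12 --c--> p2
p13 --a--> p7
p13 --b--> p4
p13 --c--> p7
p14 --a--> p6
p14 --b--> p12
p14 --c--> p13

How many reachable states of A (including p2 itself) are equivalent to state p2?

States {p1,p5,p14} cannot be reached from the start state, so discard them.
P0 = {p2,p3,p9,p12} | {p4,p6,p7,p8,p10,p11,p13}.
Split {p2,p3,p9,p12} by δ(·,b) → {p3,p9,p12} and {p2}.
On input c, block {p3,p9,p12} splits into {p3,p12} and {p9}.
On input a, block {p4,p6,p7,p8,p10,p11,p13} splits into {p4,p6,p8,p10,p11,p13} and {p7}.
No further refinement is possible. Final partition (5 blocks): {p3,p12} | {p4,p6,p8,p10,p11,p13} | {p2} | {p9} | {p7}.
The equivalence class containing p2 is {p2}, of size 1.

1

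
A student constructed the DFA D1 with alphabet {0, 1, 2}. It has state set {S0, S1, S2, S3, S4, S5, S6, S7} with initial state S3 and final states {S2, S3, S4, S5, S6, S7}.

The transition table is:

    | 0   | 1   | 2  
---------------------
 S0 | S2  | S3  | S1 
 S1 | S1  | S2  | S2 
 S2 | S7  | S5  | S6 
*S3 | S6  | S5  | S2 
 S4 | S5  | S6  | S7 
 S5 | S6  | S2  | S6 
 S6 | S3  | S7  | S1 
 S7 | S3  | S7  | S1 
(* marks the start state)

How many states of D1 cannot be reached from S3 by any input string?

BFS from S3 reaches {S1, S2, S3, S5, S6, S7}; the 2 state(s) S0, S4 are never visited.

2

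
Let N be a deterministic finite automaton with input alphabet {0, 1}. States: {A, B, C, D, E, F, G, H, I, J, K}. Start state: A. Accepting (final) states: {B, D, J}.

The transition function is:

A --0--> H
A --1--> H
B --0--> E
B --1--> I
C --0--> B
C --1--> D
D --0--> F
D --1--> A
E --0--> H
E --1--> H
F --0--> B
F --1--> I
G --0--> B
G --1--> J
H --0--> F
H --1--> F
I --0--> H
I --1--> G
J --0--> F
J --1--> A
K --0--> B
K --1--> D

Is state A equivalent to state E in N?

Reachable states from the start: {A,B,E,F,G,H,I,J}. Unreachable: {C,D,K} — drop them.
Start with accepting vs non-accepting: {B,J} | {A,E,F,G,H,I}.
On input 0, block {A,E,F,G,H,I} splits into {A,E,H,I} and {F,G}.
On input 0, block {B,J} splits into {B} and {J}.
On input 0, block {A,E,H,I} splits into {A,E,I} and {H}.
Refine {A,E,I} on symbol 1: members go to different blocks, giving {A,E} and {I}.
On input 1, block {F,G} splits into {F} and {G}.
Stable partition: {B} | {A,E} | {F} | {J} | {H} | {I} | {G} — 7 equivalence classes.
A and E lie in the same block of the stable partition, so they are equivalent — no string distinguishes them.

Yes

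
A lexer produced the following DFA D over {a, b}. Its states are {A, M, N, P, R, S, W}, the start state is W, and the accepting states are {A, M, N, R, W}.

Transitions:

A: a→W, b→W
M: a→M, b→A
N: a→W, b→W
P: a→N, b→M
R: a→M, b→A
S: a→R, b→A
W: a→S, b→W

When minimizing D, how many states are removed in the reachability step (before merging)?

No path from W leads to N, P; the other 5 states are all reachable.

2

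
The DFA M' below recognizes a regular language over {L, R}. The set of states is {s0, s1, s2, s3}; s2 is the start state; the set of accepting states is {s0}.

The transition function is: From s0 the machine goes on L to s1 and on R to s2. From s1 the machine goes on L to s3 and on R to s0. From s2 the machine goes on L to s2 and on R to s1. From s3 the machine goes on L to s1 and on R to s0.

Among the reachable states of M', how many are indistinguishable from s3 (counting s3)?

Every state is reachable, so we keep all 4.
Initial partition by acceptance: {s0} | {s1,s2,s3}.
Refine {s1,s2,s3} on symbol R: members go to different blocks, giving {s1,s3} and {s2}.
The partition is now stable with 3 blocks: {s0} | {s1,s3} | {s2}.
State s3 belongs to the block {s1,s3}, which has 2 states.

2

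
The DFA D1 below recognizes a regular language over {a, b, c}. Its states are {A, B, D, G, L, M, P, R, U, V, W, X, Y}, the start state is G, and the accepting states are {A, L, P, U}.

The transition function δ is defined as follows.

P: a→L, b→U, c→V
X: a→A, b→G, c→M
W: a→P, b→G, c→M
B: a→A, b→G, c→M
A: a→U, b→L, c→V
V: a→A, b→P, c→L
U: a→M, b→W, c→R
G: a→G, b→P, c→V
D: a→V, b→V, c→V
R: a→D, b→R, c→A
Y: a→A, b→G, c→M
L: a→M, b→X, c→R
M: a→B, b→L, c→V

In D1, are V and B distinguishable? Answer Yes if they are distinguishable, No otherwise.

Yes

States {Y} cannot be reached from the start state, so discard them.
Start with accepting vs non-accepting: {A,L,P,U} | {B,D,G,M,R,V,W,X}.
Split {A,L,P,U} by δ(·,a) → {L,U} and {A,P}.
Refine {B,D,G,M,R,V,W,X} on symbol a: members go to different blocks, giving {D,G,M,R} and {B,V,W,X}.
On input a, block {D,G,M,R} splits into {D,M} and {G,R}.
Split {D,M} by δ(·,b) → {M} and {D}.
Split {B,V,W,X} by δ(·,b) → {B,W,X} and {V}.
Split {G,R} by δ(·,a) → {R} and {G}.
Stable partition: {L,U} | {M} | {A,P} | {B,W,X} | {R} | {D} | {V} | {G} — 8 equivalence classes.
V and B end up in different blocks, so they are distinguishable. For instance, the string 'b' is accepted from only V.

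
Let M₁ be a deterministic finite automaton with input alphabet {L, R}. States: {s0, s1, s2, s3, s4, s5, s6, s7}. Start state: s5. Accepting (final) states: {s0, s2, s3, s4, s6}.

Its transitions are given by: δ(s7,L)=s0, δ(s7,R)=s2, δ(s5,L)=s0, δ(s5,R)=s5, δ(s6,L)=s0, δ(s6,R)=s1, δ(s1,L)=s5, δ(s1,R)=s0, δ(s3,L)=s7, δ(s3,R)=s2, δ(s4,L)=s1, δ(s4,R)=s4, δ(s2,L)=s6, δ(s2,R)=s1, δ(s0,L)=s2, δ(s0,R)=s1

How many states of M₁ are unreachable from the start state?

3

No path from s5 leads to s3, s4, s7; the other 5 states are all reachable.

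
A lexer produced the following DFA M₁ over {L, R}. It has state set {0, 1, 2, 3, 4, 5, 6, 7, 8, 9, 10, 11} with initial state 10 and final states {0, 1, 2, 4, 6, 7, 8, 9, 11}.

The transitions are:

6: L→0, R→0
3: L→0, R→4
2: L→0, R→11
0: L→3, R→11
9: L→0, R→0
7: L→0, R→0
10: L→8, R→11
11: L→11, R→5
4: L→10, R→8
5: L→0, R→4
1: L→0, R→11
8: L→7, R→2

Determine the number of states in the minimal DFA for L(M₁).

8

First remove the unreachable states {1,6,9}; 9 states remain.
Initial partition by acceptance: {0,2,4,7,8,11} | {3,5,10}.
On input L, block {0,2,4,7,8,11} splits into {2,7,8,11} and {0,4}.
On input L, block {2,7,8,11} splits into {2,7} and {8,11}.
Refine {2,7} on symbol R: members go to different blocks, giving {2} and {7}.
Refine {3,5,10} on symbol L: members go to different blocks, giving {3,5} and {10}.
Split {0,4} by δ(·,L) → {0} and {4}.
On input L, block {8,11} splits into {8} and {11}.
Stable partition: {2} | {3,5} | {0} | {8} | {7} | {10} | {4} | {11} — 8 equivalence classes.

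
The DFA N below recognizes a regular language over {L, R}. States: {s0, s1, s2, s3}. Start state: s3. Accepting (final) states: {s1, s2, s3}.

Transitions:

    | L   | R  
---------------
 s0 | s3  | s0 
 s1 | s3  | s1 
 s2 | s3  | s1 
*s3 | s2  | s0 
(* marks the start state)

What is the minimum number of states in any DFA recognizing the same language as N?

Start with accepting vs non-accepting: {s1,s2,s3} | {s0}.
Split {s1,s2,s3} by δ(·,R) → {s1,s2} and {s3}.
The partition is now stable with 3 blocks: {s1,s2} | {s0} | {s3}.

3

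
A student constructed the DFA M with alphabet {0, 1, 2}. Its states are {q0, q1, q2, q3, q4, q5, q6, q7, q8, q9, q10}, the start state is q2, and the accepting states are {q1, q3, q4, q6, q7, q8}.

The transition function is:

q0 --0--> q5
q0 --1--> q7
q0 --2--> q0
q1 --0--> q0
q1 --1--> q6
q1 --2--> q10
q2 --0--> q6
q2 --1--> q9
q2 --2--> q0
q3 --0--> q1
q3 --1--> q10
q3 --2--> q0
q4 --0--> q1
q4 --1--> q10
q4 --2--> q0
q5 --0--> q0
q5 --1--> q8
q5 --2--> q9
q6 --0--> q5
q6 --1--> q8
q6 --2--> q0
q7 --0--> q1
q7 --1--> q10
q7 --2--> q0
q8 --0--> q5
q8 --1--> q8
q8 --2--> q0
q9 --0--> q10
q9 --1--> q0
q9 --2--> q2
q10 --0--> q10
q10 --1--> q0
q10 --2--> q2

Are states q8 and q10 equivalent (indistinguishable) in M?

Reachable states from the start: {q0,q1,q2,q5,q6,q7,q8,q9,q10}. Unreachable: {q3,q4} — drop them.
Start with accepting vs non-accepting: {q1,q6,q7,q8} | {q0,q2,q5,q9,q10}.
On input 0, block {q1,q6,q7,q8} splits into {q1,q6,q8} and {q7}.
Split {q0,q2,q5,q9,q10} by δ(·,0) → {q0,q5,q9,q10} and {q2}.
On input 1, block {q0,q5,q9,q10} splits into {q9,q10} and {q0} and {q5}.
On input 0, block {q1,q6,q8} splits into {q6,q8} and {q1}.
Stable partition: {q6,q8} | {q9,q10} | {q7} | {q2} | {q0} | {q5} | {q1} — 7 equivalence classes.
q8 and q10 end up in different blocks, so they are distinguishable. For instance, the string 'ε' is accepted from only q8.

No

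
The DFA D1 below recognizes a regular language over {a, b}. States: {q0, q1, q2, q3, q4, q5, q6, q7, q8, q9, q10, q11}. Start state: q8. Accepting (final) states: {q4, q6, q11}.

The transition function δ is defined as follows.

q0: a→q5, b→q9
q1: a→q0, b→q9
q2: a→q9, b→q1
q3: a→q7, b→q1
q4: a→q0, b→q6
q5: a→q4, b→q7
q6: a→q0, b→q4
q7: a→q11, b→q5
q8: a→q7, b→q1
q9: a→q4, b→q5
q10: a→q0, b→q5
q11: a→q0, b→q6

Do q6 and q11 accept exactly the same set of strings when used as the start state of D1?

States {q2,q3,q10} cannot be reached from the start state, so discard them.
Start with accepting vs non-accepting: {q4,q6,q11} | {q0,q1,q5,q7,q8,q9}.
On input a, block {q0,q1,q5,q7,q8,q9} splits into {q0,q1,q8} and {q5,q7,q9}.
Refine {q0,q1,q8} on symbol a: members go to different blocks, giving {q0,q8} and {q1}.
Split {q0,q8} by δ(·,b) → {q0} and {q8}.
Stable partition: {q4,q6,q11} | {q0} | {q5,q7,q9} | {q1} | {q8} — 5 equivalence classes.
q6 and q11 lie in the same block of the stable partition, so they are equivalent — no string distinguishes them.

Yes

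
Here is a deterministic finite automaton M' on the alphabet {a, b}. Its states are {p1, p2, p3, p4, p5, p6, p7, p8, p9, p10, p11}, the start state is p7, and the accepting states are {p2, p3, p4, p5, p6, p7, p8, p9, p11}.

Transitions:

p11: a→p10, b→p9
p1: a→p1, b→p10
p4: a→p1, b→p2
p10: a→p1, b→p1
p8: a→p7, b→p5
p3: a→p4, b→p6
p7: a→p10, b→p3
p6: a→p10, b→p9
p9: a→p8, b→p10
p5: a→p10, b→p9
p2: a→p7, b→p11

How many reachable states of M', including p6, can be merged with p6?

Start with accepting vs non-accepting: {p2,p3,p4,p5,p6,p7,p8,p9,p11} | {p1,p10}.
Refine {p2,p3,p4,p5,p6,p7,p8,p9,p11} on symbol a: members go to different blocks, giving {p4,p5,p6,p7,p11} and {p2,p3,p8,p9}.
On input a, block {p2,p3,p8,p9} splits into {p2,p3,p8} and {p9}.
Refine {p4,p5,p6,p7,p11} on symbol b: members go to different blocks, giving {p5,p6,p11} and {p4,p7}.
No further refinement is possible. Final partition (5 blocks): {p5,p6,p11} | {p1,p10} | {p2,p3,p8} | {p9} | {p4,p7}.
The equivalence class containing p6 is {p5,p6,p11}, of size 3.

3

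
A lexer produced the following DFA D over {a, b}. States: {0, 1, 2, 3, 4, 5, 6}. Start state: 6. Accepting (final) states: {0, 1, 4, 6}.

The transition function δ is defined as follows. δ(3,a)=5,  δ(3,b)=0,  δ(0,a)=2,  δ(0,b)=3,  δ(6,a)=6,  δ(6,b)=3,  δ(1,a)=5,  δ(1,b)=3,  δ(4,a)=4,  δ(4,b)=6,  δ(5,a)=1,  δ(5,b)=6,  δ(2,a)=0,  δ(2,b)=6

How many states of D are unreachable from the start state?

BFS from 6 reaches {0, 1, 2, 3, 5, 6}; the 1 state(s) 4 are never visited.

1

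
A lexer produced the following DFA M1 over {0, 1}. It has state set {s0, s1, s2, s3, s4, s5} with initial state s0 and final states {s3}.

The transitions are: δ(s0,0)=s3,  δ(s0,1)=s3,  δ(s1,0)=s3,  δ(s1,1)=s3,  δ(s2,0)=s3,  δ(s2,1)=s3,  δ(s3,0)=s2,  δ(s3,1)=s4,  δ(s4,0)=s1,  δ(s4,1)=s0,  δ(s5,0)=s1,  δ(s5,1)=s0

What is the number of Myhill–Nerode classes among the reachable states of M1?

3

States {s5} cannot be reached from the start state, so discard them.
Initial partition by acceptance: {s3} | {s0,s1,s2,s4}.
Split {s0,s1,s2,s4} by δ(·,0) → {s0,s1,s2} and {s4}.
Stable partition: {s3} | {s0,s1,s2} | {s4} — 3 equivalence classes.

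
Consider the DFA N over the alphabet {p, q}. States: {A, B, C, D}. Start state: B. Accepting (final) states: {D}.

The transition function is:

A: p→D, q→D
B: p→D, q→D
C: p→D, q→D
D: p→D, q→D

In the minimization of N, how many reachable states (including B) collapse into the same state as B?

States {A,C} cannot be reached from the start state, so discard them.
P0 = {D} | {B}.
The partition is now stable with 2 blocks: {D} | {B}.
The equivalence class containing B is {B}, of size 1.

1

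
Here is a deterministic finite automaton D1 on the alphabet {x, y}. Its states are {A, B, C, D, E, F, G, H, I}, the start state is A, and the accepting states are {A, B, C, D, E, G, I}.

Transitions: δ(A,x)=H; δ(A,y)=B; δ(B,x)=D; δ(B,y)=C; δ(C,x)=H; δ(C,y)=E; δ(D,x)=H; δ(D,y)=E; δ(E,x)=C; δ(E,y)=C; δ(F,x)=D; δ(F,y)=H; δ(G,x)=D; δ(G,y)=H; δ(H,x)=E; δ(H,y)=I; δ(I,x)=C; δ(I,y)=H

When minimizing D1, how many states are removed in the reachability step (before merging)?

Starting at A and following transitions, the reachable set is {A, B, C, D, E, H, I}. That leaves F, G unreachable — 2 in total.

2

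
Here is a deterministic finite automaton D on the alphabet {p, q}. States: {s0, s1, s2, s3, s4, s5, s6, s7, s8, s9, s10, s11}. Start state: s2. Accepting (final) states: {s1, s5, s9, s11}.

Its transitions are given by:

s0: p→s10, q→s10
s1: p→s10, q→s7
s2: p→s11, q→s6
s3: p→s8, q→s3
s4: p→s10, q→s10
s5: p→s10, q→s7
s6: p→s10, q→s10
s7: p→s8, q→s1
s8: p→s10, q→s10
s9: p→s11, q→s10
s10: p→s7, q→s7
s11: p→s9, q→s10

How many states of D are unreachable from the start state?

No path from s2 leads to s0, s3, s4, s5; the other 8 states are all reachable.

4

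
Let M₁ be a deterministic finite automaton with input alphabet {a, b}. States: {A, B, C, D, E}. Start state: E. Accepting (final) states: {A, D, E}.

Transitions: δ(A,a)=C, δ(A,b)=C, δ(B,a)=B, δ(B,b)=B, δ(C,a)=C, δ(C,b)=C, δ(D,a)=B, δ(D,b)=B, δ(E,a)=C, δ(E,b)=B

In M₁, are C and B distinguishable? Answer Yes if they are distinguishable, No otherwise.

Reachable states from the start: {B,C,E}. Unreachable: {A,D} — drop them.
P0 = {E} | {B,C}.
Stable partition: {E} | {B,C} — 2 equivalence classes.
C and B lie in the same block of the stable partition, so they are equivalent — no string distinguishes them.

No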